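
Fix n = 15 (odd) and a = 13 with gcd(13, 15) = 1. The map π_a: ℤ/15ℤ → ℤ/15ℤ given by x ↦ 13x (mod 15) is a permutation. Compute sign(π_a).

-1

Orbit of 7 under x↦13x: [7, 1, 13, 4]… (length divides ord_15(13)).
π_13 has 6 disjoint cycles with lengths [4, 4, 4, 1, 1, 1] on {0,…,14}.
sign(π) = (−1)^{n − #cycles} = (−1)^{15−6} = (−1)^9 = -1.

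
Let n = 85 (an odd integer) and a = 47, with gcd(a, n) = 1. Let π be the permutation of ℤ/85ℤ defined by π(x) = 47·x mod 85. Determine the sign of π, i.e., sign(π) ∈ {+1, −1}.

-1

Start at x=38: 38 → 1 → 47 → 84 → 38 (one orbit).
Cycle lengths of π_47 on ℤ/85ℤ: [4, 4, 4, 4, 4, 4, 4, 4, 4, 4, 4, 4, 4, 4, 4, 4, 4, 4, 4, 4, 4, 1]; 22 cycles in total.
22 cycles on 85: each ℓ→(−1)^(ℓ−1), product (−1)^63 = -1.
(47|85)_J = -1 (Zolotarev's lemma cross-check).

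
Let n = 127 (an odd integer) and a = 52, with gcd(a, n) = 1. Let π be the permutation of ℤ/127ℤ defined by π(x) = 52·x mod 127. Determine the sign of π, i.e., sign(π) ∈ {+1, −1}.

+1

Start at x=99: 99 → 68 → 107 → 103 → 22 → 1 → 52 → … (one orbit).
The orbit structure of x ↦ 52x mod 127: 15 orbits of sizes [9, 9, 9, 9, 9, 9, 9, 9, 9, 9, 9, 9, 9, 9, 1].
sign(π) = (−1)^{n − #cycles} = (−1)^{127−15} = (−1)^112 = +1.
(52|127)_J = +1 (Zolotarev's lemma cross-check).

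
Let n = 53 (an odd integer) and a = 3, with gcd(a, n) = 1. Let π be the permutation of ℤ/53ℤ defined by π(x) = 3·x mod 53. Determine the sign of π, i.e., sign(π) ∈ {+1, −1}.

Trace 11: π^k(11) = [11, 33, 46, 32, 43, 23, 16] for k=0..6.
Decompose π into cycles: lengths [52, 1] (2 cycles, including the fixed point 0).
53 − 2 = 51 transpositions; sign(π) = (−1)^51 = -1.

-1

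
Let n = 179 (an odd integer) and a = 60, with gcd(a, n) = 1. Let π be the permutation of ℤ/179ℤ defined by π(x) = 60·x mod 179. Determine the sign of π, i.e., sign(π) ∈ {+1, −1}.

Orbit of 145 under x↦60x: [145, 108, 36, 12, 4, 61, 80]… (length divides ord_179(60)).
3 cycles of lengths [89, 89, 1].
3 cycles on 179: each ℓ→(−1)^(ℓ−1), product (−1)^176 = +1.

+1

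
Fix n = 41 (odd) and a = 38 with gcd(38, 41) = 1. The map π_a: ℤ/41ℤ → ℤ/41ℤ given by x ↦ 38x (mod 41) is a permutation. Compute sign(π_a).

Start at x=40: 40 → 3 → 32 → 27 → 1 → 38 → 9 → … (one orbit).
6 cycles of lengths [8, 8, 8, 8, 8, 1].
sign(π) = (−1)^{n − #cycles} = (−1)^{41−6} = (−1)^35 = -1.
(38|41)_J = -1 (Zolotarev's lemma cross-check).

-1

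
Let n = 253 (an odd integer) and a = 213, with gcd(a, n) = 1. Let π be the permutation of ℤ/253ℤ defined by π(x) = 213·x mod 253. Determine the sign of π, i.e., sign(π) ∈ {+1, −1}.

+1

Orbit of 71 under x↦213x: [71, 196, 3, 133, 246, 27, 185]… (length divides ord_253(213)).
The orbit structure of x ↦ 213x mod 253: 9 orbits of sizes [55, 55, 55, 55, 11, 11, 5, 5, 1].
sign(π) = (−1)^{n − #cycles} = (−1)^{253−9} = (−1)^244 = +1.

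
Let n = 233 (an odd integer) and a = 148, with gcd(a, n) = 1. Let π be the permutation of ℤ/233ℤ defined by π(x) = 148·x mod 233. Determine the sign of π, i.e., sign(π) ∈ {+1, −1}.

+1

Start at x=102: 102 → 184 → 204 → 135 → 175 → 37 → 117 → … (one orbit).
π_148 has 9 disjoint cycles with lengths [29, 29, 29, 29, 29, 29, 29, 29, 1] on {0,…,232}.
233 − 9 = 224 transpositions; sign(π) = (−1)^224 = +1.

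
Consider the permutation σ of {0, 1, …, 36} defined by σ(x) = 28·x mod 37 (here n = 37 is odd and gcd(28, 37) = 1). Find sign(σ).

Trace 9: π^k(9) = [9, 30, 26, 25, 34, 27, 16] for k=0..6.
The orbit structure of x ↦ 28x mod 37: 3 orbits of sizes [18, 18, 1].
Σ(ℓ_i−1) = 37−3 = 34; sign = (−1)^34 = +1.

+1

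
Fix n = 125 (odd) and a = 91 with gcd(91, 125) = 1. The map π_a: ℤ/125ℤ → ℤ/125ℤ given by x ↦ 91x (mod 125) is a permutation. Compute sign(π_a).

Orbit of 61 under x↦91x: [61, 51, 16, 81, 121, 11, 1]… (length divides ord_125(91)).
The orbit structure of x ↦ 91x mod 125: 13 orbits of sizes [25, 25, 25, 25, 5, 5, 5, 5, 1, 1, 1, 1, 1].
Σ(ℓ_i−1) = 125−13 = 112; sign = (−1)^112 = +1.
Zolotarev: (91|125) = +1, matching the cycle-count sign.

+1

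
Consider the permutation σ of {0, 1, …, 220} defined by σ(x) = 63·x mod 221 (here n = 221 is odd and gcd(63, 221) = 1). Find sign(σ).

+1

Start at x=96: 96 → 81 → 20 → 155 → 41 → 152 → 73 → … (one orbit).
7 cycles of lengths [48, 48, 48, 48, 16, 12, 1].
With 7 cycles on 221 points, sign = (−1)^{221−7} = +1.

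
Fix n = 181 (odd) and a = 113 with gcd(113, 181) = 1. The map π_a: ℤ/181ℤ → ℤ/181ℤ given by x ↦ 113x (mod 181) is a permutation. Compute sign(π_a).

Trace 156: π^k(156) = [156, 71, 59, 151, 49, 107, 145] for k=0..6.
π_113 has 4 disjoint cycles with lengths [60, 60, 60, 1] on {0,…,180}.
n − c = 181 − 4 = 177; sign = (−1)^177 = -1.
Zolotarev: (113|181) = -1, matching the cycle-count sign.

-1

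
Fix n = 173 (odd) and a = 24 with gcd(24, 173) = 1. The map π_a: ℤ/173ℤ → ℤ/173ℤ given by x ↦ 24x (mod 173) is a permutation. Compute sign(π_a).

Trace 135: π^k(135) = [135, 126, 83, 89, 60, 56, 133] for k=0..6.
The orbit structure of x ↦ 24x mod 173: 3 orbits of sizes [86, 86, 1].
173 − 3 = 170 transpositions; sign(π) = (−1)^170 = +1.
Zolotarev: (24|173) = +1, matching the cycle-count sign.

+1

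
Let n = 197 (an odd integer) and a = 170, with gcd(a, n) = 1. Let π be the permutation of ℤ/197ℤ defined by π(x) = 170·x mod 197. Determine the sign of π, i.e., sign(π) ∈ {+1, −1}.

Trace 1: π^k(1) = [1, 170, 138, 17, 132, 179, 92] for k=0..6.
Cycle type of π: 196 + 1; total 2 cycles.
sign(π) = (−1)^{n − #cycles} = (−1)^{197−2} = (−1)^195 = -1.

-1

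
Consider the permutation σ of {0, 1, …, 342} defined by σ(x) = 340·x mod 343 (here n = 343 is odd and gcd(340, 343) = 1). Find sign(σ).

+1

Trace 176: π^k(176) = [176, 158, 212, 50, 193, 107, 22] for k=0..6.
Cycle type of π: 147×2 + 21×2 + 3×2 + 1; total 7 cycles.
7 cycles on 343: each ℓ→(−1)^(ℓ−1), product (−1)^336 = +1.
Check: (340/343) = +1 by Zolotarev.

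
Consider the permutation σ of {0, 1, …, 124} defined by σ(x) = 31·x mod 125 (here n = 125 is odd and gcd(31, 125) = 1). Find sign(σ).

+1

Trace 76: π^k(76) = [76, 106, 36, 116, 96, 101, 6] for k=0..6.
Decompose π into cycles: lengths [25, 25, 25, 25, 5, 5, 5, 5, 1, 1, 1, 1, 1] (13 cycles, including the fixed point 0).
Σ(ℓ_i−1) = 125−13 = 112; sign = (−1)^112 = +1.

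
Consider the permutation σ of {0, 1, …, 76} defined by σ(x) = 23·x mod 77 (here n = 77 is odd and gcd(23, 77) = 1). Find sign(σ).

Trace 1: π^k(1) = [1, 23, 67] for k=0..2.
Cycle type of π: 3×22 + 1×11; total 33 cycles.
With 33 cycles on 77 points, sign = (−1)^{77−33} = +1.
The Jacobi symbol (23|77) = +1 (Zolotarev) agrees.

+1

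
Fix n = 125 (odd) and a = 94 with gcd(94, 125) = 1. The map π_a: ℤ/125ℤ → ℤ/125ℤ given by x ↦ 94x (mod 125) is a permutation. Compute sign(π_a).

Orbit of 26 under x↦94x: [26, 69, 111, 59, 46, 74, 81]… (length divides ord_125(94)).
Decompose π into cycles: lengths [50, 50, 10, 10, 2, 2, 1] (7 cycles, including the fixed point 0).
With 7 cycles on 125 points, sign = (−1)^{125−7} = +1.
Check: (94/125) = +1 by Zolotarev.

+1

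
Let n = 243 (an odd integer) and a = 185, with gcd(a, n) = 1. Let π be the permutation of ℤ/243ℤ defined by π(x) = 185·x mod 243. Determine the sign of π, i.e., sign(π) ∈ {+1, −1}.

Trace 235: π^k(235) = [235, 221, 61, 107, 112, 65, 118] for k=0..6.
π_185 has 6 disjoint cycles with lengths [162, 54, 18, 6, 2, 1] on {0,…,242}.
sign(π) = (−1)^{n − #cycles} = (−1)^{243−6} = (−1)^237 = -1.
Via Zolotarev, sign(π_{185}) = (185|243) = -1.

-1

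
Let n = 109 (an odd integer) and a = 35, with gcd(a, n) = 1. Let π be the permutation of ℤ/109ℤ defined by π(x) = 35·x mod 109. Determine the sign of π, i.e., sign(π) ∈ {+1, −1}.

+1

Start at x=5: 5 → 66 → 21 → 81 → 1 → 35 → 26 → … (one orbit).
Cycle lengths of π_35 on ℤ/109ℤ: [27, 27, 27, 27, 1]; 5 cycles in total.
Σ(ℓ_i−1) = 109−5 = 104; sign = (−1)^104 = +1.
(35|109)_J = +1 (Zolotarev's lemma cross-check).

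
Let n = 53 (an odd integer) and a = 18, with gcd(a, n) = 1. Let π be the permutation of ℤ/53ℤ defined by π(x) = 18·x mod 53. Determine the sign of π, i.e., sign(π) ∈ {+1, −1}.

-1

Trace 23: π^k(23) = [23, 43, 32, 46, 33, 11, 39] for k=0..6.
2 cycles of lengths [52, 1].
sign(π) = (−1)^{n − #cycles} = (−1)^{53−2} = (−1)^51 = -1.
(18|53)_J = -1 (Zolotarev's lemma cross-check).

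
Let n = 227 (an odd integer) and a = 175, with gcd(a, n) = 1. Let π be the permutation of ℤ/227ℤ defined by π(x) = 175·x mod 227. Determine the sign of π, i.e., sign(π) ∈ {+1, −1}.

Start at x=90: 90 → 87 → 16 → 76 → 134 → 69 → 44 → … (one orbit).
Decompose π into cycles: lengths [113, 113, 1] (3 cycles, including the fixed point 0).
227 − 3 = 224 transpositions; sign(π) = (−1)^224 = +1.
The Jacobi symbol (175|227) = +1 (Zolotarev) agrees.

+1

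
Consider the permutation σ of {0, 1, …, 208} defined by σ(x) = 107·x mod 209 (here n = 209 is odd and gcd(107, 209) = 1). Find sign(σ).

Start at x=46: 46 → 115 → 183 → 144 → 151 → 64 → 160 → … (one orbit).
Cycle lengths of π_107 on ℤ/209ℤ: [30, 30, 30, 30, 30, 30, 10, 6, 6, 6, 1]; 11 cycles in total.
With 11 cycles on 209 points, sign = (−1)^{209−11} = +1.
Via Zolotarev, sign(π_{107}) = (107|209) = +1.

+1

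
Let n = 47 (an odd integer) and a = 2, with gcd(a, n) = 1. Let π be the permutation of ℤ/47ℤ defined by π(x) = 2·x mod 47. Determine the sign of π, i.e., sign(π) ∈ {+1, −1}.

+1

Start at x=6: 6 → 12 → 24 → 1 → 2 → 4 → 8 → … (one orbit).
Cycle type of π: 23×2 + 1; total 3 cycles.
Σ(ℓ_i−1) = 47−3 = 44; sign = (−1)^44 = +1.
Zolotarev: (2|47) = +1, matching the cycle-count sign.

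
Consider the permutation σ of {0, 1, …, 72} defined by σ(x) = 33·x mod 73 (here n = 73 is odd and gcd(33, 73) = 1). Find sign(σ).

-1

Orbit of 32 under x↦33x: [32, 34, 27, 15, 57, 56, 23]… (length divides ord_73(33)).
π_33 has 2 disjoint cycles with lengths [72, 1] on {0,…,72}.
With 2 cycles on 73 points, sign = (−1)^{73−2} = -1.
Via Zolotarev, sign(π_{33}) = (33|73) = -1.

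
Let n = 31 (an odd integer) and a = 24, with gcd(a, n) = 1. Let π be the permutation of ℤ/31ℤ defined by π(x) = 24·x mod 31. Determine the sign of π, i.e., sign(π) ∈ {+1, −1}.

Orbit of 30 under x↦24x: [30, 7, 13, 2, 17, 5, 27]… (length divides ord_31(24)).
The orbit structure of x ↦ 24x mod 31: 2 orbits of sizes [30, 1].
sign(π) = (−1)^{n − #cycles} = (−1)^{31−2} = (−1)^29 = -1.

-1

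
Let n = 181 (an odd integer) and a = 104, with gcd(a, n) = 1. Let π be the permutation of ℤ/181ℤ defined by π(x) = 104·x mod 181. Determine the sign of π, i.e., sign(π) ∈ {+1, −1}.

Trace 92: π^k(92) = [92, 156, 115, 14, 8, 108, 10] for k=0..6.
Decompose π into cycles: lengths [180, 1] (2 cycles, including the fixed point 0).
sign(π) = (−1)^{n − #cycles} = (−1)^{181−2} = (−1)^179 = -1.
Check: (104/181) = -1 by Zolotarev.

-1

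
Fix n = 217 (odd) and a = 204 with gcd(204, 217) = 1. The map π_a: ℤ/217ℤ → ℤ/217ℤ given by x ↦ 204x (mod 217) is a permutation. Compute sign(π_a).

+1

Orbit of 183 under x↦204x: [183, 8, 113, 50, 1, 204, 169]… (length divides ord_217(204)).
Decompose π into cycles: lengths [15, 15, 15, 15, 15, 15, 15, 15, 15, 15, 15, 15, 15, 15, 1, 1, 1, 1, 1, 1, 1] (21 cycles, including the fixed point 0).
sign(π) = (−1)^{n − #cycles} = (−1)^{217−21} = (−1)^196 = +1.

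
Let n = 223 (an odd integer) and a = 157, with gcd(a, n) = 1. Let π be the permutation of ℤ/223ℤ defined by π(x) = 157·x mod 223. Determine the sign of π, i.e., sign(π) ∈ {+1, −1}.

Orbit of 87 under x↦157x: [87, 56, 95, 197, 155, 28, 159]… (length divides ord_223(157)).
The orbit structure of x ↦ 157x mod 223: 4 orbits of sizes [74, 74, 74, 1].
4 cycles on 223: each ℓ→(−1)^(ℓ−1), product (−1)^219 = -1.

-1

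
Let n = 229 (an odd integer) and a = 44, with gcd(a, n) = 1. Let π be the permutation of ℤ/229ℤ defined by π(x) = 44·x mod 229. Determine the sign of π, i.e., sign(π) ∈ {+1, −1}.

Start at x=44: 44 → 104 → 225 → 53 → 42 → 16 → 17 → … (one orbit).
Cycle type of π: 19×12 + 1; total 13 cycles.
13 cycles on 229: each ℓ→(−1)^(ℓ−1), product (−1)^216 = +1.

+1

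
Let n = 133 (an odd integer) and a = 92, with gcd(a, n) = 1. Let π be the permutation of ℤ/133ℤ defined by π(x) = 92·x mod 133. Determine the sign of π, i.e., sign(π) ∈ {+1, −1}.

Start at x=85: 85 → 106 → 43 → 99 → 64 → 36 → 120 → … (one orbit).
21 cycles of lengths [9, 9, 9, 9, 9, 9, 9, 9, 9, 9, 9, 9, 9, 9, 1, 1, 1, 1, 1, 1, 1].
Σ(ℓ_i−1) = 133−21 = 112; sign = (−1)^112 = +1.

+1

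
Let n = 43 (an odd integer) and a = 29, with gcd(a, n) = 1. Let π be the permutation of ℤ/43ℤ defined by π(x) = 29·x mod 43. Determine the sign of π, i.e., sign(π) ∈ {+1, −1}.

-1

Trace 9: π^k(9) = [9, 3, 1, 29, 24, 8, 17] for k=0..6.
π_29 has 2 disjoint cycles with lengths [42, 1] on {0,…,42}.
Σ(ℓ_i−1) = 43−2 = 41; sign = (−1)^41 = -1.
Zolotarev: (29|43) = -1, matching the cycle-count sign.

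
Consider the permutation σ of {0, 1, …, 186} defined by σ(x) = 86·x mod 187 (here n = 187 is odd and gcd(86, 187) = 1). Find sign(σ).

Orbit of 137 under x↦86x: [137, 1, 86, 103, 69]… (length divides ord_187(86)).
Cycle lengths of π_86 on ℤ/187ℤ: [5, 5, 5, 5, 5, 5, 5, 5, 5, 5, 5, 5, 5, 5, 5, 5, 5, 5, 5, 5, 5, 5, 5, 5, 5, 5, 5, 5, 5, 5, 5, 5, 5, 5, 1, 1, 1, 1, 1, 1, 1, 1, 1, 1, 1, 1, 1, 1, 1, 1, 1]; 51 cycles in total.
n − c = 187 − 51 = 136; sign = (−1)^136 = +1.

+1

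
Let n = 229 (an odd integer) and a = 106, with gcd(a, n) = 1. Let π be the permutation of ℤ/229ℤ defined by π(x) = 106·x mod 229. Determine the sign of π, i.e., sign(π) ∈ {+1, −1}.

Trace 53: π^k(53) = [53, 122, 108, 227, 17, 199, 26] for k=0..6.
Cycle lengths of π_106 on ℤ/229ℤ: [76, 76, 76, 1]; 4 cycles in total.
4 cycles on 229: each ℓ→(−1)^(ℓ−1), product (−1)^225 = -1.
(106|229)_J = -1 (Zolotarev's lemma cross-check).

-1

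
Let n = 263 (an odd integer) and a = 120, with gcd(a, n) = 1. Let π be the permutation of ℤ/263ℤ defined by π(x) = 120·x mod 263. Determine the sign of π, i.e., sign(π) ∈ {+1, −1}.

Trace 224: π^k(224) = [224, 54, 168, 172, 126, 129, 226] for k=0..6.
2 cycles of lengths [262, 1].
sign(π) = (−1)^{n − #cycles} = (−1)^{263−2} = (−1)^261 = -1.

-1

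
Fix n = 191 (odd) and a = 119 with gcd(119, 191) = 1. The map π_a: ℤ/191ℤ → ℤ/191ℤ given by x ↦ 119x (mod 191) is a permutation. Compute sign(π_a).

-1

Trace 61: π^k(61) = [61, 1, 119, 27, 157, 156, 37] for k=0..6.
π_119 has 2 disjoint cycles with lengths [190, 1] on {0,…,190}.
With 2 cycles on 191 points, sign = (−1)^{191−2} = -1.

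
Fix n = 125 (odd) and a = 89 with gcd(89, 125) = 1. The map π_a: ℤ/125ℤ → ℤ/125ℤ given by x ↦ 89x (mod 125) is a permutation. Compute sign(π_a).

+1

Trace 69: π^k(69) = [69, 16, 49, 111, 4, 106, 59] for k=0..6.
Cycle type of π: 50×2 + 10×2 + 2×2 + 1; total 7 cycles.
7 cycles on 125: each ℓ→(−1)^(ℓ−1), product (−1)^118 = +1.
The Jacobi symbol (89|125) = +1 (Zolotarev) agrees.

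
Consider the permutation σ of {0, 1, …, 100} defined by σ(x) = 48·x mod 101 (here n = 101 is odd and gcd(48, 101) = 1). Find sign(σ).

Trace 12: π^k(12) = [12, 71, 75, 65, 90, 78, 7] for k=0..6.
Decompose π into cycles: lengths [100, 1] (2 cycles, including the fixed point 0).
With 2 cycles on 101 points, sign = (−1)^{101−2} = -1.
The Jacobi symbol (48|101) = -1 (Zolotarev) agrees.

-1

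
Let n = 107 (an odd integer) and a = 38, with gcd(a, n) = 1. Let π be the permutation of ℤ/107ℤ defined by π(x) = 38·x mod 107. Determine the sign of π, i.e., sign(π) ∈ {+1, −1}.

-1

Trace 16: π^k(16) = [16, 73, 99, 17, 4, 45, 105] for k=0..6.
The orbit structure of x ↦ 38x mod 107: 2 orbits of sizes [106, 1].
n − c = 107 − 2 = 105; sign = (−1)^105 = -1.
The Jacobi symbol (38|107) = -1 (Zolotarev) agrees.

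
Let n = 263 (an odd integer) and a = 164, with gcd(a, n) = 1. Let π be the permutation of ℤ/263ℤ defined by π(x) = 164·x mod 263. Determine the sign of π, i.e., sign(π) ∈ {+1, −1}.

Start at x=201: 201 → 89 → 131 → 181 → 228 → 46 → 180 → … (one orbit).
Cycle lengths of π_164 on ℤ/263ℤ: [262, 1]; 2 cycles in total.
sign(π) = (−1)^{n − #cycles} = (−1)^{263−2} = (−1)^261 = -1.
Zolotarev: (164|263) = -1, matching the cycle-count sign.

-1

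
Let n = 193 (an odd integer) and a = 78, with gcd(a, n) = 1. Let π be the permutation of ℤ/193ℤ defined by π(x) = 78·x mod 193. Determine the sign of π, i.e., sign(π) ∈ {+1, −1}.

Trace 16: π^k(16) = [16, 90, 72, 19, 131, 182, 107] for k=0..6.
Cycle lengths of π_78 on ℤ/193ℤ: [192, 1]; 2 cycles in total.
2 cycles on 193: each ℓ→(−1)^(ℓ−1), product (−1)^191 = -1.
(78|193)_J = -1 (Zolotarev's lemma cross-check).

-1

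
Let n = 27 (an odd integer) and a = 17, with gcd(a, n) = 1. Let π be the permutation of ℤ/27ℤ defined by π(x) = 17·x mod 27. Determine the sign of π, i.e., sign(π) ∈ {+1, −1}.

Trace 19: π^k(19) = [19, 26, 10, 8, 1, 17] for k=0..5.
π_17 has 8 disjoint cycles with lengths [6, 6, 6, 2, 2, 2, 2, 1] on {0,…,26}.
With 8 cycles on 27 points, sign = (−1)^{27−8} = -1.

-1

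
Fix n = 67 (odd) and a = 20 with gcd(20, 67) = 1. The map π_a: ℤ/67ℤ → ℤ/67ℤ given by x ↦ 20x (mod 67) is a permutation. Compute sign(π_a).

Trace 55: π^k(55) = [55, 28, 24, 11, 19, 45, 29] for k=0..6.
Cycle lengths of π_20 on ℤ/67ℤ: [66, 1]; 2 cycles in total.
n − c = 67 − 2 = 65; sign = (−1)^65 = -1.

-1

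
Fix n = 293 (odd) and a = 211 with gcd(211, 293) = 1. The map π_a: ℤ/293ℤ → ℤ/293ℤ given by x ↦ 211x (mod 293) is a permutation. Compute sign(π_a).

+1

Trace 238: π^k(238) = [238, 115, 239, 33, 224, 91, 156] for k=0..6.
π_211 has 3 disjoint cycles with lengths [146, 146, 1] on {0,…,292}.
3 cycles on 293: each ℓ→(−1)^(ℓ−1), product (−1)^290 = +1.
(211|293)_J = +1 (Zolotarev's lemma cross-check).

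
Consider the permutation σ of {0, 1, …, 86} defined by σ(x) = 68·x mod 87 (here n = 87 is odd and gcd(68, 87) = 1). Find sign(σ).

Trace 32: π^k(32) = [32, 1, 68, 13, 14, 82, 8] for k=0..6.
5 cycles of lengths [28, 28, 28, 2, 1].
sign(π) = (−1)^{n − #cycles} = (−1)^{87−5} = (−1)^82 = +1.

+1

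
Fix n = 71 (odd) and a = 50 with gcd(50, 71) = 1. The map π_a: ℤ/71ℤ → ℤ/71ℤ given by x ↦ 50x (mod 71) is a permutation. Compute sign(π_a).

+1

Start at x=64: 64 → 5 → 37 → 4 → 58 → 60 → 18 → … (one orbit).
Decompose π into cycles: lengths [35, 35, 1] (3 cycles, including the fixed point 0).
n − c = 71 − 3 = 68; sign = (−1)^68 = +1.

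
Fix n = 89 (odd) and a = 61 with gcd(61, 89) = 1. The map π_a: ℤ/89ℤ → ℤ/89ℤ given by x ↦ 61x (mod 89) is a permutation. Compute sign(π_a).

-1

Orbit of 67 under x↦61x: [67, 82, 18, 30, 50, 24, 40]… (length divides ord_89(61)).
Cycle lengths of π_61 on ℤ/89ℤ: [88, 1]; 2 cycles in total.
sign(π) = (−1)^{n − #cycles} = (−1)^{89−2} = (−1)^87 = -1.
(61|89)_J = -1 (Zolotarev's lemma cross-check).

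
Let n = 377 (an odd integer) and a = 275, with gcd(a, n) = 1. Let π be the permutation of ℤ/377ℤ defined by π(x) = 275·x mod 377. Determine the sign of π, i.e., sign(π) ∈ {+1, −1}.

+1

Start at x=189: 189 → 326 → 301 → 212 → 242 → 198 → 162 → … (one orbit).
7 cycles of lengths [84, 84, 84, 84, 28, 12, 1].
7 cycles on 377: each ℓ→(−1)^(ℓ−1), product (−1)^370 = +1.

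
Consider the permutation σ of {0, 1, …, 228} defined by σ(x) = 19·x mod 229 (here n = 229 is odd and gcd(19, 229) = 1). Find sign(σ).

+1

Orbit of 161 under x↦19x: [161, 82, 184, 61, 14, 37, 16]… (length divides ord_229(19)).
5 cycles of lengths [57, 57, 57, 57, 1].
With 5 cycles on 229 points, sign = (−1)^{229−5} = +1.
The Jacobi symbol (19|229) = +1 (Zolotarev) agrees.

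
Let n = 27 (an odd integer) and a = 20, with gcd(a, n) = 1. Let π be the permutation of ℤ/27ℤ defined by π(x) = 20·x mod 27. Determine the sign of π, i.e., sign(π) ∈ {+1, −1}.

-1

Start at x=8: 8 → 25 → 14 → 10 → 11 → 4 → 26 → … (one orbit).
π_20 has 4 disjoint cycles with lengths [18, 6, 2, 1] on {0,…,26}.
With 4 cycles on 27 points, sign = (−1)^{27−4} = -1.
(20|27)_J = -1 (Zolotarev's lemma cross-check).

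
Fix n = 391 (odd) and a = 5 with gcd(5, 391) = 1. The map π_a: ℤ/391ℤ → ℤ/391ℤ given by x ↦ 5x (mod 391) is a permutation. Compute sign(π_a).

+1

Start at x=353: 353 → 201 → 223 → 333 → 101 → 114 → 179 → … (one orbit).
Cycle type of π: 176×2 + 22 + 16 + 1; total 5 cycles.
With 5 cycles on 391 points, sign = (−1)^{391−5} = +1.
Zolotarev: (5|391) = +1, matching the cycle-count sign.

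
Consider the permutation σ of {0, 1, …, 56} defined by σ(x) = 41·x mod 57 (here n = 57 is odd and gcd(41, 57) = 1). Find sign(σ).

+1

Start at x=32: 32 → 1 → 41 → 28 → 8 → 43 → 53 → … (one orbit).
5 cycles of lengths [18, 18, 18, 2, 1].
57 − 5 = 52 transpositions; sign(π) = (−1)^52 = +1.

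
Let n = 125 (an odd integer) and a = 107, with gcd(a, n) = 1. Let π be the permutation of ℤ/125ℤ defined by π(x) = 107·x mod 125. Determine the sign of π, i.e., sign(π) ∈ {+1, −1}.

Orbit of 26 under x↦107x: [26, 32, 49, 118, 1, 107, 74]… (length divides ord_125(107)).
The orbit structure of x ↦ 107x mod 125: 12 orbits of sizes [20, 20, 20, 20, 20, 4, 4, 4, 4, 4, 4, 1].
n − c = 125 − 12 = 113; sign = (−1)^113 = -1.

-1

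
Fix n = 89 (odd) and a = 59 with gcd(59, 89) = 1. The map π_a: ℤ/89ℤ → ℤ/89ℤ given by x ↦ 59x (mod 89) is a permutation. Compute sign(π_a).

-1

Start at x=83: 83 → 2 → 29 → 20 → 23 → 22 → 52 → … (one orbit).
2 cycles of lengths [88, 1].
With 2 cycles on 89 points, sign = (−1)^{89−2} = -1.
Check: (59/89) = -1 by Zolotarev.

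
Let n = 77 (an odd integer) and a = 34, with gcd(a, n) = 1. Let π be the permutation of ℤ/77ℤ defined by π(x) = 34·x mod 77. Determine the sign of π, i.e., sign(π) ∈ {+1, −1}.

-1

Trace 34: π^k(34) = [34, 1] for k=0..1.
The orbit structure of x ↦ 34x mod 77: 44 orbits of sizes [2, 2, 2, 2, 2, 2, 2, 2, 2, 2, 2, 2, 2, 2, 2, 2, 2, 2, 2, 2, 2, 2, 2, 2, 2, 2, 2, 2, 2, 2, 2, 2, 2, 1, 1, 1, 1, 1, 1, 1, 1, 1, 1, 1].
44 cycles on 77: each ℓ→(−1)^(ℓ−1), product (−1)^33 = -1.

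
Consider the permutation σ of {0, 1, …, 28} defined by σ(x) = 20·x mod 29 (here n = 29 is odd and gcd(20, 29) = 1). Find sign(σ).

+1

Trace 24: π^k(24) = [24, 16, 1, 20, 23, 25, 7] for k=0..6.
Cycle lengths of π_20 on ℤ/29ℤ: [7, 7, 7, 7, 1]; 5 cycles in total.
n − c = 29 − 5 = 24; sign = (−1)^24 = +1.
Zolotarev: (20|29) = +1, matching the cycle-count sign.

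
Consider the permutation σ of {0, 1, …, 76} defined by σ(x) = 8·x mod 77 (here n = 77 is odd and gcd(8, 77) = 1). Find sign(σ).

Start at x=8: 8 → 64 → 50 → 15 → 43 → 36 → 57 → … (one orbit).
π_8 has 14 disjoint cycles with lengths [10, 10, 10, 10, 10, 10, 10, 1, 1, 1, 1, 1, 1, 1] on {0,…,76}.
Σ(ℓ_i−1) = 77−14 = 63; sign = (−1)^63 = -1.

-1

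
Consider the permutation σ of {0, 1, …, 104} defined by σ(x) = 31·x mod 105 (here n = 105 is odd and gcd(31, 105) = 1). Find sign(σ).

Trace 31: π^k(31) = [31, 16, 76, 46, 61, 1] for k=0..5.
Cycle lengths of π_31 on ℤ/105ℤ: [6, 6, 6, 6, 6, 6, 6, 6, 6, 6, 6, 6, 6, 6, 6, 1, 1, 1, 1, 1, 1, 1, 1, 1, 1, 1, 1, 1, 1, 1]; 30 cycles in total.
sign(π) = (−1)^{n − #cycles} = (−1)^{105−30} = (−1)^75 = -1.
Via Zolotarev, sign(π_{31}) = (31|105) = -1.

-1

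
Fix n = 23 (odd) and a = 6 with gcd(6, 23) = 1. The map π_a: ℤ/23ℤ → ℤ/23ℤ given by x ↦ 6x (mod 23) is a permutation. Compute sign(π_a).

+1

Start at x=9: 9 → 8 → 2 → 12 → 3 → 18 → 16 → … (one orbit).
Cycle lengths of π_6 on ℤ/23ℤ: [11, 11, 1]; 3 cycles in total.
With 3 cycles on 23 points, sign = (−1)^{23−3} = +1.
The Jacobi symbol (6|23) = +1 (Zolotarev) agrees.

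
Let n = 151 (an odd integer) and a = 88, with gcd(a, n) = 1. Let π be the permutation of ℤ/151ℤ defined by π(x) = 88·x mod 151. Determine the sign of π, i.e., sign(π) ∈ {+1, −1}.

+1

Orbit of 121 under x↦88x: [121, 78, 69, 32, 98, 17, 137]… (length divides ord_151(88)).
π_88 has 3 disjoint cycles with lengths [75, 75, 1] on {0,…,150}.
n − c = 151 − 3 = 148; sign = (−1)^148 = +1.
Zolotarev: (88|151) = +1, matching the cycle-count sign.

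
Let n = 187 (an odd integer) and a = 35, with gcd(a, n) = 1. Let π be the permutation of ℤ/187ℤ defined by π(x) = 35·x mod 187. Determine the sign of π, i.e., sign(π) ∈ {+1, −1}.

-1

Trace 52: π^k(52) = [52, 137, 120, 86, 18, 69, 171] for k=0..6.
Decompose π into cycles: lengths [10, 10, 10, 10, 10, 10, 10, 10, 10, 10, 10, 10, 10, 10, 10, 10, 10, 1, 1, 1, 1, 1, 1, 1, 1, 1, 1, 1, 1, 1, 1, 1, 1, 1] (34 cycles, including the fixed point 0).
187 − 34 = 153 transpositions; sign(π) = (−1)^153 = -1.
Via Zolotarev, sign(π_{35}) = (35|187) = -1.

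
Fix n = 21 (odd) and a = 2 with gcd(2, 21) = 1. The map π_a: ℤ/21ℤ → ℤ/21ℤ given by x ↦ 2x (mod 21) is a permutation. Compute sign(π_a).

-1

Orbit of 1 under x↦2x: [1, 2, 4, 8, 16, 11]… (length divides ord_21(2)).
Cycle lengths of π_2 on ℤ/21ℤ: [6, 6, 3, 3, 2, 1]; 6 cycles in total.
Σ(ℓ_i−1) = 21−6 = 15; sign = (−1)^15 = -1.
Check: (2/21) = -1 by Zolotarev.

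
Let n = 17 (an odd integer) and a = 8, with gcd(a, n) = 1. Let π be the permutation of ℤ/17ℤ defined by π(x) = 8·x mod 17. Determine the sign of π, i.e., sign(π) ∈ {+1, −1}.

+1

Orbit of 2 under x↦8x: [2, 16, 9, 4, 15, 1, 8]… (length divides ord_17(8)).
3 cycles of lengths [8, 8, 1].
sign(π) = (−1)^{n − #cycles} = (−1)^{17−3} = (−1)^14 = +1.
Via Zolotarev, sign(π_{8}) = (8|17) = +1.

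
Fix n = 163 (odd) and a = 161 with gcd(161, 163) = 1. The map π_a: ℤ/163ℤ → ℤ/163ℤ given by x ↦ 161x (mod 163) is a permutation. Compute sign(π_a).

+1

Orbit of 115 under x↦161x: [115, 96, 134, 58, 47, 69, 25]… (length divides ord_163(161)).
Cycle type of π: 81×2 + 1; total 3 cycles.
sign(π) = (−1)^{n − #cycles} = (−1)^{163−3} = (−1)^160 = +1.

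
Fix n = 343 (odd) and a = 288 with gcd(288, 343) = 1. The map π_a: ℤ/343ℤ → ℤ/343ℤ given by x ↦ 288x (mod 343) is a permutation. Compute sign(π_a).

+1

Orbit of 92 under x↦288x: [92, 85, 127, 218, 15, 204, 99]… (length divides ord_343(288)).
19 cycles of lengths [49, 49, 49, 49, 49, 49, 7, 7, 7, 7, 7, 7, 1, 1, 1, 1, 1, 1, 1].
n − c = 343 − 19 = 324; sign = (−1)^324 = +1.
Via Zolotarev, sign(π_{288}) = (288|343) = +1.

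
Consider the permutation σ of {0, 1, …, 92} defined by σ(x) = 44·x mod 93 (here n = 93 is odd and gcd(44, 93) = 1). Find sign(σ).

+1

Start at x=89: 89 → 10 → 68 → 16 → 53 → 7 → 29 → … (one orbit).
Cycle type of π: 30×3 + 2 + 1; total 5 cycles.
n − c = 93 − 5 = 88; sign = (−1)^88 = +1.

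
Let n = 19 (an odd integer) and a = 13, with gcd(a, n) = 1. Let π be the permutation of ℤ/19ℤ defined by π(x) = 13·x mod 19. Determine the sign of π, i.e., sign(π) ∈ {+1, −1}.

-1

Start at x=7: 7 → 15 → 5 → 8 → 9 → 3 → 1 → … (one orbit).
π_13 has 2 disjoint cycles with lengths [18, 1] on {0,…,18}.
Σ(ℓ_i−1) = 19−2 = 17; sign = (−1)^17 = -1.
The Jacobi symbol (13|19) = -1 (Zolotarev) agrees.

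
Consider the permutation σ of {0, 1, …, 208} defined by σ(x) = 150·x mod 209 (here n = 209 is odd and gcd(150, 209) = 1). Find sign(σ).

-1

Start at x=156: 156 → 201 → 54 → 158 → 83 → 119 → 85 → … (one orbit).
π_150 has 6 disjoint cycles with lengths [90, 90, 10, 9, 9, 1] on {0,…,208}.
sign(π) = (−1)^{n − #cycles} = (−1)^{209−6} = (−1)^203 = -1.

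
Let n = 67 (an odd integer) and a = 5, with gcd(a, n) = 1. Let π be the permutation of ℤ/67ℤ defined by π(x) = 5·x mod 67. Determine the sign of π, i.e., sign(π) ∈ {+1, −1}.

-1

Trace 24: π^k(24) = [24, 53, 64, 52, 59, 27, 1] for k=0..6.
Decompose π into cycles: lengths [22, 22, 22, 1] (4 cycles, including the fixed point 0).
4 cycles on 67: each ℓ→(−1)^(ℓ−1), product (−1)^63 = -1.
The Jacobi symbol (5|67) = -1 (Zolotarev) agrees.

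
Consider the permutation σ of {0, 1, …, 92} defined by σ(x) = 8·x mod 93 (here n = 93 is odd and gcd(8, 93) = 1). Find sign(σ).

-1

Orbit of 2 under x↦8x: [2, 16, 35, 1, 8, 64, 47]… (length divides ord_93(8)).
The orbit structure of x ↦ 8x mod 93: 14 orbits of sizes [10, 10, 10, 10, 10, 10, 5, 5, 5, 5, 5, 5, 2, 1].
93 − 14 = 79 transpositions; sign(π) = (−1)^79 = -1.
(8|93)_J = -1 (Zolotarev's lemma cross-check).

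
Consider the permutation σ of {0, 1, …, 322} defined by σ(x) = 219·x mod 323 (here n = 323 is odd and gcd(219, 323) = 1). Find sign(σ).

-1

Trace 281: π^k(281) = [281, 169, 189, 47, 280, 273, 32] for k=0..6.
Cycle lengths of π_219 on ℤ/323ℤ: [72, 72, 72, 72, 18, 8, 8, 1]; 8 cycles in total.
n − c = 323 − 8 = 315; sign = (−1)^315 = -1.
The Jacobi symbol (219|323) = -1 (Zolotarev) agrees.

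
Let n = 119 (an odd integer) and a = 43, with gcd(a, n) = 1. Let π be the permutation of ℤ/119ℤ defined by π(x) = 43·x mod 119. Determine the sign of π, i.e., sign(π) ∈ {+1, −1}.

Trace 106: π^k(106) = [106, 36, 1, 43, 64, 15, 50] for k=0..6.
Cycle type of π: 8×14 + 1×7; total 21 cycles.
With 21 cycles on 119 points, sign = (−1)^{119−21} = +1.
(43|119)_J = +1 (Zolotarev's lemma cross-check).

+1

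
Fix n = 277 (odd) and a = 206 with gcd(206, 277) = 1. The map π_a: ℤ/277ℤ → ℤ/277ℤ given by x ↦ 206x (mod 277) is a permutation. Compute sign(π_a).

+1

Orbit of 193 under x↦206x: [193, 147, 89, 52, 186, 90, 258]… (length divides ord_277(206)).
Cycle lengths of π_206 on ℤ/277ℤ: [138, 138, 1]; 3 cycles in total.
With 3 cycles on 277 points, sign = (−1)^{277−3} = +1.
Zolotarev: (206|277) = +1, matching the cycle-count sign.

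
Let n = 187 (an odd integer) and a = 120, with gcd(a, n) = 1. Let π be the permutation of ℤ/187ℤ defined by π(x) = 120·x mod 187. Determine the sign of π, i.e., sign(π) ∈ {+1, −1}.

Orbit of 120 under x↦120x: [120, 1]… (length divides ord_187(120)).
Cycle type of π: 2×85 + 1×17; total 102 cycles.
102 cycles on 187: each ℓ→(−1)^(ℓ−1), product (−1)^85 = -1.
The Jacobi symbol (120|187) = -1 (Zolotarev) agrees.

-1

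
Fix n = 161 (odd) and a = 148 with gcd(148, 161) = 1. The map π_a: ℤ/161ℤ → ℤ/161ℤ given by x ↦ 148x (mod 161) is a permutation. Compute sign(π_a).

-1

Start at x=50: 50 → 155 → 78 → 113 → 141 → 99 → 1 → … (one orbit).
The orbit structure of x ↦ 148x mod 161: 14 orbits of sizes [22, 22, 22, 22, 22, 22, 22, 1, 1, 1, 1, 1, 1, 1].
161 − 14 = 147 transpositions; sign(π) = (−1)^147 = -1.
(148|161)_J = -1 (Zolotarev's lemma cross-check).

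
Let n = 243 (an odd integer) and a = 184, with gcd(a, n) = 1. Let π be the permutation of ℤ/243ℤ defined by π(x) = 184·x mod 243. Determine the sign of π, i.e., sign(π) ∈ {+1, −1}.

Orbit of 10 under x↦184x: [10, 139, 61, 46, 202, 232, 163]… (length divides ord_243(184)).
Decompose π into cycles: lengths [81, 81, 27, 27, 9, 9, 3, 3, 1, 1, 1] (11 cycles, including the fixed point 0).
Σ(ℓ_i−1) = 243−11 = 232; sign = (−1)^232 = +1.
Check: (184/243) = +1 by Zolotarev.

+1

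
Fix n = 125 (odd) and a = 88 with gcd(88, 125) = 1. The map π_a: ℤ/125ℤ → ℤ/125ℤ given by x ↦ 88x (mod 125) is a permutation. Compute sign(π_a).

-1

Start at x=16: 16 → 33 → 29 → 52 → 76 → 63 → 44 → … (one orbit).
Cycle type of π: 100 + 20 + 4 + 1; total 4 cycles.
With 4 cycles on 125 points, sign = (−1)^{125−4} = -1.
(88|125)_J = -1 (Zolotarev's lemma cross-check).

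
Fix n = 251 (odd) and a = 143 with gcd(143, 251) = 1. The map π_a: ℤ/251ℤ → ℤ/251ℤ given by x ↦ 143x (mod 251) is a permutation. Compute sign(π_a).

-1

Orbit of 18 under x↦143x: [18, 64, 116, 22, 134, 86, 250]… (length divides ord_251(143)).
2 cycles of lengths [250, 1].
Σ(ℓ_i−1) = 251−2 = 249; sign = (−1)^249 = -1.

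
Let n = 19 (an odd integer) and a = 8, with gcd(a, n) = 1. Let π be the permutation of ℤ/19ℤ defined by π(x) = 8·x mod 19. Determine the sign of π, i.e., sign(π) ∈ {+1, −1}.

-1

Trace 12: π^k(12) = [12, 1, 8, 7, 18, 11] for k=0..5.
π_8 has 4 disjoint cycles with lengths [6, 6, 6, 1] on {0,…,18}.
4 cycles on 19: each ℓ→(−1)^(ℓ−1), product (−1)^15 = -1.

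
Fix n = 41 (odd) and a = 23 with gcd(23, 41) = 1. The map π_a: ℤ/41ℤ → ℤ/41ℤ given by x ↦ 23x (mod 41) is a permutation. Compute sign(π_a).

+1

Start at x=37: 37 → 31 → 16 → 40 → 18 → 4 → 10 → … (one orbit).
The orbit structure of x ↦ 23x mod 41: 5 orbits of sizes [10, 10, 10, 10, 1].
sign(π) = (−1)^{n − #cycles} = (−1)^{41−5} = (−1)^36 = +1.
Check: (23/41) = +1 by Zolotarev.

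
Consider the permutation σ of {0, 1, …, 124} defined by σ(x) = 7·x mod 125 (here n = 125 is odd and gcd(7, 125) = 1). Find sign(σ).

Trace 74: π^k(74) = [74, 18, 1, 7, 49, 93, 26] for k=0..6.
Cycle type of π: 20×5 + 4×6 + 1; total 12 cycles.
12 cycles on 125: each ℓ→(−1)^(ℓ−1), product (−1)^113 = -1.
Check: (7/125) = -1 by Zolotarev.

-1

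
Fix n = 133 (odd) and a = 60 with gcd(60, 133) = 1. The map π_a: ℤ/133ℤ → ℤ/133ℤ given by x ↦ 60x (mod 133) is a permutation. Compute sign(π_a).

Orbit of 23 under x↦60x: [23, 50, 74, 51, 1, 60, 9]… (length divides ord_133(60)).
The orbit structure of x ↦ 60x mod 133: 10 orbits of sizes [18, 18, 18, 18, 18, 18, 18, 3, 3, 1].
Σ(ℓ_i−1) = 133−10 = 123; sign = (−1)^123 = -1.
Check: (60/133) = -1 by Zolotarev.

-1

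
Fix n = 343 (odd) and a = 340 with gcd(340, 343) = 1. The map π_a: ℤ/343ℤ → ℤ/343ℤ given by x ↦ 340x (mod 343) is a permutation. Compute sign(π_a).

+1

Start at x=226: 226 → 8 → 319 → 72 → 127 → 305 → 114 → … (one orbit).
Decompose π into cycles: lengths [147, 147, 21, 21, 3, 3, 1] (7 cycles, including the fixed point 0).
Σ(ℓ_i−1) = 343−7 = 336; sign = (−1)^336 = +1.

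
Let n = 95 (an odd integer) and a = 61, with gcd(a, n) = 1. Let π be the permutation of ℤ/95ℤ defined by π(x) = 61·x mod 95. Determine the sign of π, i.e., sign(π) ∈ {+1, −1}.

+1

Start at x=66: 66 → 36 → 11 → 6 → 81 → 1 → 61 → … (one orbit).
Cycle type of π: 9×10 + 1×5; total 15 cycles.
95 − 15 = 80 transpositions; sign(π) = (−1)^80 = +1.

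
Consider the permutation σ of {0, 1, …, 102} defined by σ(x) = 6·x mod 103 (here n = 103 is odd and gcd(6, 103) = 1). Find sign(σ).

-1

Orbit of 100 under x↦6x: [100, 85, 98, 73, 26, 53, 9]… (length divides ord_103(6)).
2 cycles of lengths [102, 1].
103 − 2 = 101 transpositions; sign(π) = (−1)^101 = -1.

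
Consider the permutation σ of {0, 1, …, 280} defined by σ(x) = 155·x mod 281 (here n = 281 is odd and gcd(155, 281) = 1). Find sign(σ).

+1

Orbit of 85 under x↦155x: [85, 249, 98, 16, 232, 273, 165]… (length divides ord_281(155)).
Cycle type of π: 35×8 + 1; total 9 cycles.
9 cycles on 281: each ℓ→(−1)^(ℓ−1), product (−1)^272 = +1.
(155|281)_J = +1 (Zolotarev's lemma cross-check).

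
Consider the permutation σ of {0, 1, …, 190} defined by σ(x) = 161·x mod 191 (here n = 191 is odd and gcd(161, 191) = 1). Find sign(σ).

-1

Orbit of 32 under x↦161x: [32, 186, 150, 84, 154, 155, 125]… (length divides ord_191(161)).
6 cycles of lengths [38, 38, 38, 38, 38, 1].
Σ(ℓ_i−1) = 191−6 = 185; sign = (−1)^185 = -1.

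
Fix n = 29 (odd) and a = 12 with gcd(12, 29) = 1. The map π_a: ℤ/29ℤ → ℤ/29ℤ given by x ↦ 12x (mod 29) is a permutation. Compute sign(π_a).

Trace 17: π^k(17) = [17, 1, 12, 28] for k=0..3.
The orbit structure of x ↦ 12x mod 29: 8 orbits of sizes [4, 4, 4, 4, 4, 4, 4, 1].
sign(π) = (−1)^{n − #cycles} = (−1)^{29−8} = (−1)^21 = -1.
(12|29)_J = -1 (Zolotarev's lemma cross-check).

-1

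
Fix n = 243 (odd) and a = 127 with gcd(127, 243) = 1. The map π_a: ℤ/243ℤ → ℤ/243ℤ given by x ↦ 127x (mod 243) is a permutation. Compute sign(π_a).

+1

Start at x=172: 172 → 217 → 100 → 64 → 109 → 235 → 199 → … (one orbit).
Decompose π into cycles: lengths [27, 27, 27, 27, 27, 27, 9, 9, 9, 9, 9, 9, 3, 3, 3, 3, 3, 3, 1, 1, 1, 1, 1, 1, 1, 1, 1] (27 cycles, including the fixed point 0).
n − c = 243 − 27 = 216; sign = (−1)^216 = +1.
The Jacobi symbol (127|243) = +1 (Zolotarev) agrees.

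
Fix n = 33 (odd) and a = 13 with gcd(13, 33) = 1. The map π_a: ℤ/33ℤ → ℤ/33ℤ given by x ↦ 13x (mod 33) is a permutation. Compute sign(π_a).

Orbit of 4 under x↦13x: [4, 19, 16, 10, 31, 7, 25]… (length divides ord_33(13)).
Decompose π into cycles: lengths [10, 10, 10, 1, 1, 1] (6 cycles, including the fixed point 0).
33 − 6 = 27 transpositions; sign(π) = (−1)^27 = -1.
Zolotarev: (13|33) = -1, matching the cycle-count sign.

-1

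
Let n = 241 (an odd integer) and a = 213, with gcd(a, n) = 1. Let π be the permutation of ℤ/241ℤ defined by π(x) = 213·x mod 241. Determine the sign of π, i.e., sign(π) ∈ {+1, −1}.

Start at x=193: 193 → 139 → 205 → 44 → 214 → 33 → 40 → … (one orbit).
π_213 has 4 disjoint cycles with lengths [80, 80, 80, 1] on {0,…,240}.
Σ(ℓ_i−1) = 241−4 = 237; sign = (−1)^237 = -1.
The Jacobi symbol (213|241) = -1 (Zolotarev) agrees.

-1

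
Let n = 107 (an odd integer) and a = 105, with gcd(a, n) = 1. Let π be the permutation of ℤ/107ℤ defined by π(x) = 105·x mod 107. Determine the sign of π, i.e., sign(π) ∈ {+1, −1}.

+1

Trace 14: π^k(14) = [14, 79, 56, 102, 10, 87, 40] for k=0..6.
π_105 has 3 disjoint cycles with lengths [53, 53, 1] on {0,…,106}.
With 3 cycles on 107 points, sign = (−1)^{107−3} = +1.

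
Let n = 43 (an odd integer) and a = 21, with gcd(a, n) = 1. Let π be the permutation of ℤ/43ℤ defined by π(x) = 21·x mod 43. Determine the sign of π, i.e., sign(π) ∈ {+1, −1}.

Start at x=16: 16 → 35 → 4 → 41 → 1 → 21 → 11 → 16 (one orbit).
Decompose π into cycles: lengths [7, 7, 7, 7, 7, 7, 1] (7 cycles, including the fixed point 0).
With 7 cycles on 43 points, sign = (−1)^{43−7} = +1.
(21|43)_J = +1 (Zolotarev's lemma cross-check).

+1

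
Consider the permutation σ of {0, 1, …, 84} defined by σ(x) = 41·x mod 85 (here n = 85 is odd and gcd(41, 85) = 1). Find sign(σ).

Start at x=26: 26 → 46 → 16 → 61 → 36 → 31 → 81 → … (one orbit).
10 cycles of lengths [16, 16, 16, 16, 16, 1, 1, 1, 1, 1].
sign(π) = (−1)^{n − #cycles} = (−1)^{85−10} = (−1)^75 = -1.

-1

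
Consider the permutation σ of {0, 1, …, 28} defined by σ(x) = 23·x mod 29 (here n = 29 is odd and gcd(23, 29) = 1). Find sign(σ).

Trace 25: π^k(25) = [25, 24, 1, 23, 7, 16, 20] for k=0..6.
Cycle lengths of π_23 on ℤ/29ℤ: [7, 7, 7, 7, 1]; 5 cycles in total.
29 − 5 = 24 transpositions; sign(π) = (−1)^24 = +1.

+1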